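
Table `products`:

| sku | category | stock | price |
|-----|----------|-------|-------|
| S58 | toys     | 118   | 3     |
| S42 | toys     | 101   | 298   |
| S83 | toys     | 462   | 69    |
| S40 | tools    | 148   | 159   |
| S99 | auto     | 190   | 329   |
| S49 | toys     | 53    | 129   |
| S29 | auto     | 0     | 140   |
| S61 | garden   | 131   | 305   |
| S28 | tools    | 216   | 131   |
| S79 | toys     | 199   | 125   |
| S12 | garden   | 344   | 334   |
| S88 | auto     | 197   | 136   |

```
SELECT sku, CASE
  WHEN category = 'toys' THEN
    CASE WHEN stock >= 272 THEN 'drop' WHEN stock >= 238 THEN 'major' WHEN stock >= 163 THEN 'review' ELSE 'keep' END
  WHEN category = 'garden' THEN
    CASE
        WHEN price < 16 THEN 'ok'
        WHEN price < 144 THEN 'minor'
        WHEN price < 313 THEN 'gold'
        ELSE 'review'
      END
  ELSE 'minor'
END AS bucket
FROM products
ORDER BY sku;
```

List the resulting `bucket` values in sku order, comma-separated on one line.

review, minor, minor, minor, keep, keep, keep, gold, review, drop, minor, minor

sku=S12: category='garden' → inner[ELSE] → review
sku=S28: category='tools' → outer ELSE → minor
sku=S29: category='auto' → outer ELSE → minor
sku=S40: category='tools' → outer ELSE → minor
sku=S42: category='toys' → inner[ELSE] → keep
sku=S49: category='toys' → inner[ELSE] → keep
sku=S58: category='toys' → inner[ELSE] → keep
sku=S61: category='garden' → inner[price < 313] → gold
sku=S79: category='toys' → inner[stock >= 163] → review
sku=S83: category='toys' → inner[stock >= 272] → drop
sku=S88: category='auto' → outer ELSE → minor
sku=S99: category='auto' → outer ELSE → minor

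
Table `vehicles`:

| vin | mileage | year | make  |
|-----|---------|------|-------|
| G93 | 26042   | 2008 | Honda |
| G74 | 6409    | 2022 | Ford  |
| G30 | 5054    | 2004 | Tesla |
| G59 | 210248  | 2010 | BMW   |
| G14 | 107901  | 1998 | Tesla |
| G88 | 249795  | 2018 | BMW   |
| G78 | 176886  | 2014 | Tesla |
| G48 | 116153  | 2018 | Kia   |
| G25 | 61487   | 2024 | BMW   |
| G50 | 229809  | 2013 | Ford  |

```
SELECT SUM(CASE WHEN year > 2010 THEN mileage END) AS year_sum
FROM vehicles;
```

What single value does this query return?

840539

vin=G93: ✗
vin=G74: ✓ → 6409
vin=G30: ✗
vin=G59: ✗
vin=G14: ✗
vin=G88: ✓ → 249795
vin=G78: ✓ → 176886
vin=G48: ✓ → 116153
vin=G25: ✓ → 61487
vin=G50: ✓ → 229809
year_sum = 6409 + 249795 + 176886 + 116153 + 61487 + 229809 = 840539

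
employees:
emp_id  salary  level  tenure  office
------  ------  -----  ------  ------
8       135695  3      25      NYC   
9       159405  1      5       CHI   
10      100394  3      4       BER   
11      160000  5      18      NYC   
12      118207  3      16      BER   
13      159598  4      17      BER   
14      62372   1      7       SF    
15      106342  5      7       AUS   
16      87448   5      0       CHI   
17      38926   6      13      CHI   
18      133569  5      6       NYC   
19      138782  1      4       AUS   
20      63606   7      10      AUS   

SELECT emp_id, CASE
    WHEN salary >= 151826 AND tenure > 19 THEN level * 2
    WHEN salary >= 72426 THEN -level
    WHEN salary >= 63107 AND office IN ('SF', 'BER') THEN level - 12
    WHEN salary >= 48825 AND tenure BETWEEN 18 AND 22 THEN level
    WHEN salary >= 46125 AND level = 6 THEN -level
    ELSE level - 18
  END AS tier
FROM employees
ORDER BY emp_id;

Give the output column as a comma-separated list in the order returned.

-3, -1, -3, -5, -3, -4, -17, -5, -5, -12, -5, -1, -11

emp_id=8: salary >= 72426 → -3
emp_id=9: salary >= 72426 → -1
emp_id=10: salary >= 72426 → -3
emp_id=11: salary >= 72426 → -5
emp_id=12: salary >= 72426 → -3
emp_id=13: salary >= 72426 → -4
emp_id=14: ELSE → -17
emp_id=15: salary >= 72426 → -5
emp_id=16: salary >= 72426 → -5
emp_id=17: ELSE → -12
emp_id=18: salary >= 72426 → -5
emp_id=19: salary >= 72426 → -1
emp_id=20: ELSE → -11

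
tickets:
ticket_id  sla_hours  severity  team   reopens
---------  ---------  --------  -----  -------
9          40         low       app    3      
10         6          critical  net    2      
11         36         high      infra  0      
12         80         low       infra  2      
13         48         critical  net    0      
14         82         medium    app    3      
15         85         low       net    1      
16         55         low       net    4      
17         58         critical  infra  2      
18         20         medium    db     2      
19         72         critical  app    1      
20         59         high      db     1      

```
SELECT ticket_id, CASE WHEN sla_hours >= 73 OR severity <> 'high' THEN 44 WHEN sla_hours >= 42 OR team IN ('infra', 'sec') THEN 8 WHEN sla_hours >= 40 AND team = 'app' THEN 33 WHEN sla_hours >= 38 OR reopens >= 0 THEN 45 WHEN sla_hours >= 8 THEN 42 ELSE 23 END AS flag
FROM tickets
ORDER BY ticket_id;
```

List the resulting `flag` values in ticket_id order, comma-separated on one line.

44, 44, 8, 44, 44, 44, 44, 44, 44, 44, 44, 8

ticket_id=9: sla_hours >= 73 OR severity <> 'high' → 44
ticket_id=10: sla_hours >= 73 OR severity <> 'high' → 44
ticket_id=11: sla_hours >= 42 OR team IN ('infra', 'sec') → 8
ticket_id=12: sla_hours >= 73 OR severity <> 'high' → 44
ticket_id=13: sla_hours >= 73 OR severity <> 'high' → 44
ticket_id=14: sla_hours >= 73 OR severity <> 'high' → 44
ticket_id=15: sla_hours >= 73 OR severity <> 'high' → 44
ticket_id=16: sla_hours >= 73 OR severity <> 'high' → 44
ticket_id=17: sla_hours >= 73 OR severity <> 'high' → 44
ticket_id=18: sla_hours >= 73 OR severity <> 'high' → 44
ticket_id=19: sla_hours >= 73 OR severity <> 'high' → 44
ticket_id=20: sla_hours >= 42 OR team IN ('infra', 'sec') → 8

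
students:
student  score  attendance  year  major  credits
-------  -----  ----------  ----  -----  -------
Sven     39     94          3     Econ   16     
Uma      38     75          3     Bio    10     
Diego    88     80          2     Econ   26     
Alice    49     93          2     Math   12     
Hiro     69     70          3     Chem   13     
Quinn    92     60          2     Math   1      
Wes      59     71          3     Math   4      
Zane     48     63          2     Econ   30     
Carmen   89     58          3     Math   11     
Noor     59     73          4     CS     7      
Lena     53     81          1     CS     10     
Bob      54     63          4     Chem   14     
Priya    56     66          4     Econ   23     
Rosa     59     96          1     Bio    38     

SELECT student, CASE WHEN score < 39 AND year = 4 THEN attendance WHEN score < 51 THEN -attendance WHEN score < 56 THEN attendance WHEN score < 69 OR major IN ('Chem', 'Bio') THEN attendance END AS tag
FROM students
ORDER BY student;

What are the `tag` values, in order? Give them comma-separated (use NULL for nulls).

student=Alice: score < 51 → -93
student=Bob: score < 56 → 63
student=Carmen: (no match → NULL) → NULL
student=Diego: (no match → NULL) → NULL
student=Hiro: score < 69 OR major IN ('Chem', 'Bio') → 70
student=Lena: score < 56 → 81
student=Noor: score < 69 OR major IN ('Chem', 'Bio') → 73
student=Priya: score < 69 OR major IN ('Chem', 'Bio') → 66
student=Quinn: (no match → NULL) → NULL
student=Rosa: score < 69 OR major IN ('Chem', 'Bio') → 96
student=Sven: score < 51 → -94
student=Uma: score < 51 → -75
student=Wes: score < 69 OR major IN ('Chem', 'Bio') → 71
student=Zane: score < 51 → -63

-93, 63, NULL, NULL, 70, 81, 73, 66, NULL, 96, -94, -75, 71, -63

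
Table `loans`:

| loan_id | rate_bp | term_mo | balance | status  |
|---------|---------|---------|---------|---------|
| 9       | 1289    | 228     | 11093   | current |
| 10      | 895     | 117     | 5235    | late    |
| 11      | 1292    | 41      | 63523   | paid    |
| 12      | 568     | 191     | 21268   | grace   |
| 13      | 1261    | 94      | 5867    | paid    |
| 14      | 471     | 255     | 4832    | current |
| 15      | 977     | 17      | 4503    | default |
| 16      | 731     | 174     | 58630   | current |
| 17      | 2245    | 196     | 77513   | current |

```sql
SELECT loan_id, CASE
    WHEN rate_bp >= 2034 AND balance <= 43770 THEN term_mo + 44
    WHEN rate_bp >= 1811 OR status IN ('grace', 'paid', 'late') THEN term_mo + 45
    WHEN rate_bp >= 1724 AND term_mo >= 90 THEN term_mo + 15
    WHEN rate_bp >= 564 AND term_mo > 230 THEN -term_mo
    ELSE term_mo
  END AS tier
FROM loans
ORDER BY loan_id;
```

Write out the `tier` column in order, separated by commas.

loan_id=9: ELSE → 228
loan_id=10: rate_bp >= 1811 OR status IN ('grace', 'paid', 'late') → 162
loan_id=11: rate_bp >= 1811 OR status IN ('grace', 'paid', 'late') → 86
loan_id=12: rate_bp >= 1811 OR status IN ('grace', 'paid', 'late') → 236
loan_id=13: rate_bp >= 1811 OR status IN ('grace', 'paid', 'late') → 139
loan_id=14: ELSE → 255
loan_id=15: ELSE → 17
loan_id=16: ELSE → 174
loan_id=17: rate_bp >= 1811 OR status IN ('grace', 'paid', 'late') → 241

228, 162, 86, 236, 139, 255, 17, 174, 241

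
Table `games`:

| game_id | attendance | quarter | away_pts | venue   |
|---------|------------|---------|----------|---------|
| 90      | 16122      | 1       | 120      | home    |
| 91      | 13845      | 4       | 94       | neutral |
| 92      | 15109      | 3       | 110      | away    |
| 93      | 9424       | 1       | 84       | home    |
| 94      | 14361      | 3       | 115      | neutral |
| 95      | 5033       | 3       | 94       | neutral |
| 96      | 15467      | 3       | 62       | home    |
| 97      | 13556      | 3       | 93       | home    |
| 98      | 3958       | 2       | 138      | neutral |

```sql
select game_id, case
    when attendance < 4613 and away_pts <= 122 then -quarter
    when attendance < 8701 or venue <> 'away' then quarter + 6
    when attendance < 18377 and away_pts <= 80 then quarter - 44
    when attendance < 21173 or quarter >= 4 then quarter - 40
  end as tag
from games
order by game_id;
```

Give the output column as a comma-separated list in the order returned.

7, 10, -37, 7, 9, 9, 9, 9, 8

game_id=90: attendance < 8701 or venue <> 'away' → 7
game_id=91: attendance < 8701 or venue <> 'away' → 10
game_id=92: attendance < 21173 or quarter >= 4 → -37
game_id=93: attendance < 8701 or venue <> 'away' → 7
game_id=94: attendance < 8701 or venue <> 'away' → 9
game_id=95: attendance < 8701 or venue <> 'away' → 9
game_id=96: attendance < 8701 or venue <> 'away' → 9
game_id=97: attendance < 8701 or venue <> 'away' → 9
game_id=98: attendance < 8701 or venue <> 'away' → 8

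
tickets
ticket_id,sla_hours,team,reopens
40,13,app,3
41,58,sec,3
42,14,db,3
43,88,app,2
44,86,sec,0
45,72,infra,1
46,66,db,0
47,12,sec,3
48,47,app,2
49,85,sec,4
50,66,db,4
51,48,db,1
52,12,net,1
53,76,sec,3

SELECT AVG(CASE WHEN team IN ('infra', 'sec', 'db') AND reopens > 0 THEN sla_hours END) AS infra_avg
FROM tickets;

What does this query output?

ticket_id=40: ✗
ticket_id=41: ✓ → 58
ticket_id=42: ✓ → 14
ticket_id=43: ✗
ticket_id=44: ✗
ticket_id=45: ✓ → 72
ticket_id=46: ✗
ticket_id=47: ✓ → 12
ticket_id=48: ✗
ticket_id=49: ✓ → 85
ticket_id=50: ✓ → 66
ticket_id=51: ✓ → 48
ticket_id=52: ✗
ticket_id=53: ✓ → 76
infra_avg = (58 + 14 + 72 + 12 + 85 + 66 + 48 + 76) / 8 = 53.875

53.875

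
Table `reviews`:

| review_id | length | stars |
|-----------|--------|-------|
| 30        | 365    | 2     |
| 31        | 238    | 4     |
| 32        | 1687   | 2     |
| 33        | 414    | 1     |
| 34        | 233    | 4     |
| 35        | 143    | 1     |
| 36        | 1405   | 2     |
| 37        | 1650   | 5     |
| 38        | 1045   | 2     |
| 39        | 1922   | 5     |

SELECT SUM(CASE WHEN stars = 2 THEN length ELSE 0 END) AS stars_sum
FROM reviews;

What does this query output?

4502

review_id=30: ✓ → 365
review_id=31: ✗
review_id=32: ✓ → 1687
review_id=33: ✗
review_id=34: ✗
review_id=35: ✗
review_id=36: ✓ → 1405
review_id=37: ✗
review_id=38: ✓ → 1045
review_id=39: ✗
stars_sum = 365 + 1687 + 1405 + 1045 = 4502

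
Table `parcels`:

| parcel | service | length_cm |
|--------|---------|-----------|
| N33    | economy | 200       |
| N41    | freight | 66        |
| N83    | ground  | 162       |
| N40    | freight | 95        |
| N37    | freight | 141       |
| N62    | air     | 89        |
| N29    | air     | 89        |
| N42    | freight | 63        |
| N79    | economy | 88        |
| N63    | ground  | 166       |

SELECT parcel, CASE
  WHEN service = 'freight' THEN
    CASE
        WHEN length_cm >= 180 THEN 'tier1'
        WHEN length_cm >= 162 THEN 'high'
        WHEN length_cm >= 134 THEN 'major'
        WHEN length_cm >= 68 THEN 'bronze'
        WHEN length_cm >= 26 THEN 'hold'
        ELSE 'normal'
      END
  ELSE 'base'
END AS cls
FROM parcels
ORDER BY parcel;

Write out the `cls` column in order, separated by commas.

parcel=N29: service='air' → outer ELSE → base
parcel=N33: service='economy' → outer ELSE → base
parcel=N37: service='freight' → inner[length_cm >= 134] → major
parcel=N40: service='freight' → inner[length_cm >= 68] → bronze
parcel=N41: service='freight' → inner[length_cm >= 26] → hold
parcel=N42: service='freight' → inner[length_cm >= 26] → hold
parcel=N62: service='air' → outer ELSE → base
parcel=N63: service='ground' → outer ELSE → base
parcel=N79: service='economy' → outer ELSE → base
parcel=N83: service='ground' → outer ELSE → base

base, base, major, bronze, hold, hold, base, base, base, base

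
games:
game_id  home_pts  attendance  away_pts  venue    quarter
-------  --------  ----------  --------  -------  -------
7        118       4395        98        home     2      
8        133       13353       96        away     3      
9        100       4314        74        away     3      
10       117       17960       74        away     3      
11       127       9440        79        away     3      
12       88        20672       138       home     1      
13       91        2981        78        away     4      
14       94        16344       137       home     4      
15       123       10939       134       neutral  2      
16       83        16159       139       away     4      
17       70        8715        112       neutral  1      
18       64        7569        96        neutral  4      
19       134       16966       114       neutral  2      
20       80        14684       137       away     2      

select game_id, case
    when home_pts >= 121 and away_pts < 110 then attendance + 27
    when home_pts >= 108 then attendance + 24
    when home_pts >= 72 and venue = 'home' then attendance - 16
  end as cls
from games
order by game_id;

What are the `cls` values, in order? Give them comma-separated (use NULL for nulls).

4419, 13380, NULL, 17984, 9467, 20656, NULL, 16328, 10963, NULL, NULL, NULL, 16990, NULL

game_id=7: home_pts >= 108 → 4419
game_id=8: home_pts >= 121 and away_pts < 110 → 13380
game_id=9: (no match → NULL) → NULL
game_id=10: home_pts >= 108 → 17984
game_id=11: home_pts >= 121 and away_pts < 110 → 9467
game_id=12: home_pts >= 72 and venue = 'home' → 20656
game_id=13: (no match → NULL) → NULL
game_id=14: home_pts >= 72 and venue = 'home' → 16328
game_id=15: home_pts >= 108 → 10963
game_id=16: (no match → NULL) → NULL
game_id=17: (no match → NULL) → NULL
game_id=18: (no match → NULL) → NULL
game_id=19: home_pts >= 108 → 16990
game_id=20: (no match → NULL) → NULL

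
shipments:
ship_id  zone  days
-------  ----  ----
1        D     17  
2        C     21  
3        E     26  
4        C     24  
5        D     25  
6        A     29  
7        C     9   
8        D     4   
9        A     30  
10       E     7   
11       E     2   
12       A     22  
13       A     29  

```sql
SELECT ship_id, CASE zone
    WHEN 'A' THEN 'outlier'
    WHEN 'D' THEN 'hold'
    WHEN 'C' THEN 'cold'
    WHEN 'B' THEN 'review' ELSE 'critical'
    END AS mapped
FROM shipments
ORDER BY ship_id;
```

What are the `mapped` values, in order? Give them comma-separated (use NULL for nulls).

hold, cold, critical, cold, hold, outlier, cold, hold, outlier, critical, critical, outlier, outlier

ship_id=1: zone='D' → hold
ship_id=2: zone='C' → cold
ship_id=3: ELSE → critical
ship_id=4: zone='C' → cold
ship_id=5: zone='D' → hold
ship_id=6: zone='A' → outlier
ship_id=7: zone='C' → cold
ship_id=8: zone='D' → hold
ship_id=9: zone='A' → outlier
ship_id=10: ELSE → critical
ship_id=11: ELSE → critical
ship_id=12: zone='A' → outlier
ship_id=13: zone='A' → outlier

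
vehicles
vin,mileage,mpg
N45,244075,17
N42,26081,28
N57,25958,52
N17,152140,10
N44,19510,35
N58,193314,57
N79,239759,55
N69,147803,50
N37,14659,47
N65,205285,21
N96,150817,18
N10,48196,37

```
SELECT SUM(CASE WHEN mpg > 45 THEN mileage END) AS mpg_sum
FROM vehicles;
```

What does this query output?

vin=N45: ✗
vin=N42: ✗
vin=N57: ✓ → 25958
vin=N17: ✗
vin=N44: ✗
vin=N58: ✓ → 193314
vin=N79: ✓ → 239759
vin=N69: ✓ → 147803
vin=N37: ✓ → 14659
vin=N65: ✗
vin=N96: ✗
vin=N10: ✗
mpg_sum = 25958 + 193314 + 239759 + 147803 + 14659 = 621493

621493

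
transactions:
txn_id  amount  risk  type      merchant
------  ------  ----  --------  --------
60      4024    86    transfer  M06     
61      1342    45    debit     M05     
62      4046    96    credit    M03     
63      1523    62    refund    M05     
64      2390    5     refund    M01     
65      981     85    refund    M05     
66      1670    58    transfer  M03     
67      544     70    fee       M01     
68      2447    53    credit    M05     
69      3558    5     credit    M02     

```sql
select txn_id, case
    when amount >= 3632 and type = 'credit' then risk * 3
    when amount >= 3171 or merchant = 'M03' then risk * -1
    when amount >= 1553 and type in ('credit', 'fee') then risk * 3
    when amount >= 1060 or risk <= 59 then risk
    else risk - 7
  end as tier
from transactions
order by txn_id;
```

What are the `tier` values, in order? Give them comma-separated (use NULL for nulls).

txn_id=60: amount >= 3171 or merchant = 'M03' → -86
txn_id=61: amount >= 1060 or risk <= 59 → 45
txn_id=62: amount >= 3632 and type = 'credit' → 288
txn_id=63: amount >= 1060 or risk <= 59 → 62
txn_id=64: amount >= 1060 or risk <= 59 → 5
txn_id=65: ELSE → 78
txn_id=66: amount >= 3171 or merchant = 'M03' → -58
txn_id=67: ELSE → 63
txn_id=68: amount >= 1553 and type in ('credit', 'fee') → 159
txn_id=69: amount >= 3171 or merchant = 'M03' → -5

-86, 45, 288, 62, 5, 78, -58, 63, 159, -5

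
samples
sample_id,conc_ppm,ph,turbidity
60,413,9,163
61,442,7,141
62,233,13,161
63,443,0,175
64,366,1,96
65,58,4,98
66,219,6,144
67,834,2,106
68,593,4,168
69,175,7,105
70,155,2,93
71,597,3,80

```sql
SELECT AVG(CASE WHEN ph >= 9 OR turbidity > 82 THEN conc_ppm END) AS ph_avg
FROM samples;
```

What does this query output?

sample_id=60: ✓ → 413
sample_id=61: ✓ → 442
sample_id=62: ✓ → 233
sample_id=63: ✓ → 443
sample_id=64: ✓ → 366
sample_id=65: ✓ → 58
sample_id=66: ✓ → 219
sample_id=67: ✓ → 834
sample_id=68: ✓ → 593
sample_id=69: ✓ → 175
sample_id=70: ✓ → 155
sample_id=71: ✗
ph_avg = (413 + 442 + 233 + 443 + 366 + 58 + 219 + 834 + 593 + 175 + 155) / 11 = 357.3636363636

357.3636363636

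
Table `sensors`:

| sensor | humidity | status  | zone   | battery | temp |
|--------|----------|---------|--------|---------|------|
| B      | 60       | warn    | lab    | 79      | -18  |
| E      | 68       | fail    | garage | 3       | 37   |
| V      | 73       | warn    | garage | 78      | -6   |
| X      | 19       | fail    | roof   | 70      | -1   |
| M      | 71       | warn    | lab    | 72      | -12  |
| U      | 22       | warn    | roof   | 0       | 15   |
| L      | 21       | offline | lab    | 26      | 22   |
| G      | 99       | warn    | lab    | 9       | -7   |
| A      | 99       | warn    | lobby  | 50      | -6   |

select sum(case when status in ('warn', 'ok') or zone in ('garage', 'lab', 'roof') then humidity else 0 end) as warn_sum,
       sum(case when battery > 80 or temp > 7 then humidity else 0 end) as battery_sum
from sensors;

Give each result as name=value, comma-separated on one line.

warn_sum=532, battery_sum=111

[warn_sum: status in ('warn', 'ok') or zone in ('garage', 'lab', 'roof')]
sensor=B: ✓ → 60
sensor=E: ✓ → 68
sensor=V: ✓ → 73
sensor=X: ✓ → 19
sensor=M: ✓ → 71
sensor=U: ✓ → 22
sensor=L: ✓ → 21
sensor=G: ✓ → 99
sensor=A: ✓ → 99
warn_sum = 60 + 68 + 73 + 19 + 71 + 22 + 21 + 99 + 99 = 532
—
[battery_sum: battery > 80 or temp > 7]
sensor=B: ✗
sensor=E: ✓ → 68
sensor=V: ✗
sensor=X: ✗
sensor=M: ✗
sensor=U: ✓ → 22
sensor=L: ✓ → 21
sensor=G: ✗
sensor=A: ✗
battery_sum = 68 + 22 + 21 = 111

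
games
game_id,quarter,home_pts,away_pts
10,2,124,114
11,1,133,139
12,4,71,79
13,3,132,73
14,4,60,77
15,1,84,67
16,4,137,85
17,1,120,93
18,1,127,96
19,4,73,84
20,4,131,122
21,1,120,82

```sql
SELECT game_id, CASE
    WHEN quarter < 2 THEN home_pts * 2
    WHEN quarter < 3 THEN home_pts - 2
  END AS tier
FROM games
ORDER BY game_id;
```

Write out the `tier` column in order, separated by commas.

122, 266, NULL, NULL, NULL, 168, NULL, 240, 254, NULL, NULL, 240

game_id=10: quarter < 3 → 122
game_id=11: quarter < 2 → 266
game_id=12: (no match → NULL) → NULL
game_id=13: (no match → NULL) → NULL
game_id=14: (no match → NULL) → NULL
game_id=15: quarter < 2 → 168
game_id=16: (no match → NULL) → NULL
game_id=17: quarter < 2 → 240
game_id=18: quarter < 2 → 254
game_id=19: (no match → NULL) → NULL
game_id=20: (no match → NULL) → NULL
game_id=21: quarter < 2 → 240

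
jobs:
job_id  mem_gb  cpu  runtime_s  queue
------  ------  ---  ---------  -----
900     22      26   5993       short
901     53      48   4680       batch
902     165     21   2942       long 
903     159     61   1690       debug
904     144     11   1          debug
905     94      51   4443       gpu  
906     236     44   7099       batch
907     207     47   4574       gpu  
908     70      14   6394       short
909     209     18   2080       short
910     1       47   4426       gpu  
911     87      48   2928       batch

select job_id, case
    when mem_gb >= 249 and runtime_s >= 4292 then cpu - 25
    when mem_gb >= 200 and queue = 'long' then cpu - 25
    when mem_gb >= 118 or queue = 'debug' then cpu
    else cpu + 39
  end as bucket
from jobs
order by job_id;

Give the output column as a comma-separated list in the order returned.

job_id=900: ELSE → 65
job_id=901: ELSE → 87
job_id=902: mem_gb >= 118 or queue = 'debug' → 21
job_id=903: mem_gb >= 118 or queue = 'debug' → 61
job_id=904: mem_gb >= 118 or queue = 'debug' → 11
job_id=905: ELSE → 90
job_id=906: mem_gb >= 118 or queue = 'debug' → 44
job_id=907: mem_gb >= 118 or queue = 'debug' → 47
job_id=908: ELSE → 53
job_id=909: mem_gb >= 118 or queue = 'debug' → 18
job_id=910: ELSE → 86
job_id=911: ELSE → 87

65, 87, 21, 61, 11, 90, 44, 47, 53, 18, 86, 87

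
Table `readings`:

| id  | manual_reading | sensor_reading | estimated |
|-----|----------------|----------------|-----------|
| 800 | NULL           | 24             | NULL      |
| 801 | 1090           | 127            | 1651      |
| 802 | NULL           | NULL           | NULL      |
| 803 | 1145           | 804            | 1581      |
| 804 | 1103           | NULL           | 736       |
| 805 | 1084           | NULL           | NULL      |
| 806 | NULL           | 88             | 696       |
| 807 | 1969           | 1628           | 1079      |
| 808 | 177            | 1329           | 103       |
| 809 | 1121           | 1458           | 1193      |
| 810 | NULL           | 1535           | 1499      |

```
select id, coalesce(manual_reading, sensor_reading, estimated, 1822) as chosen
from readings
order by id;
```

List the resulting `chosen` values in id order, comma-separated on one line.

24, 1090, 1822, 1145, 1103, 1084, 88, 1969, 177, 1121, 1535

id=800: manual_reading=NULL, sensor_reading=24 → 24
id=801: manual_reading=1090 → 1090
id=802: manual_reading=NULL, sensor_reading=NULL, estimated=NULL, → literal 1822 → 1822
id=803: manual_reading=1145 → 1145
id=804: manual_reading=1103 → 1103
id=805: manual_reading=1084 → 1084
id=806: manual_reading=NULL, sensor_reading=88 → 88
id=807: manual_reading=1969 → 1969
id=808: manual_reading=177 → 177
id=809: manual_reading=1121 → 1121
id=810: manual_reading=NULL, sensor_reading=1535 → 1535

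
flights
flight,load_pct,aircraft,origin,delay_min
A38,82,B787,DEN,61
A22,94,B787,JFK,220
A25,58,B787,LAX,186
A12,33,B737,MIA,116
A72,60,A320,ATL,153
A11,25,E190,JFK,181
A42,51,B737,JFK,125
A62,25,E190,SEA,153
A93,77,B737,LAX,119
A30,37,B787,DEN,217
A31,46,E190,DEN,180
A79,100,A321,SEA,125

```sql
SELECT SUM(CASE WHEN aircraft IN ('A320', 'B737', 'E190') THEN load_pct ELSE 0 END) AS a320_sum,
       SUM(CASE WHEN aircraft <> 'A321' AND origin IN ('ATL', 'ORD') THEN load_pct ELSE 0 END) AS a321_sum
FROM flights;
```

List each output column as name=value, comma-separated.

a320_sum=317, a321_sum=60

[a320_sum: aircraft IN ('A320', 'B737', 'E190')]
flight=A38: ✗
flight=A22: ✗
flight=A25: ✗
flight=A12: ✓ → 33
flight=A72: ✓ → 60
flight=A11: ✓ → 25
flight=A42: ✓ → 51
flight=A62: ✓ → 25
flight=A93: ✓ → 77
flight=A30: ✗
flight=A31: ✓ → 46
flight=A79: ✗
a320_sum = 33 + 60 + 25 + 51 + 25 + 77 + 46 = 317
—
[a321_sum: aircraft <> 'A321' AND origin IN ('ATL', 'ORD')]
flight=A38: ✗
flight=A22: ✗
flight=A25: ✗
flight=A12: ✗
flight=A72: ✓ → 60
flight=A11: ✗
flight=A42: ✗
flight=A62: ✗
flight=A93: ✗
flight=A30: ✗
flight=A31: ✗
flight=A79: ✗
a321_sum = 60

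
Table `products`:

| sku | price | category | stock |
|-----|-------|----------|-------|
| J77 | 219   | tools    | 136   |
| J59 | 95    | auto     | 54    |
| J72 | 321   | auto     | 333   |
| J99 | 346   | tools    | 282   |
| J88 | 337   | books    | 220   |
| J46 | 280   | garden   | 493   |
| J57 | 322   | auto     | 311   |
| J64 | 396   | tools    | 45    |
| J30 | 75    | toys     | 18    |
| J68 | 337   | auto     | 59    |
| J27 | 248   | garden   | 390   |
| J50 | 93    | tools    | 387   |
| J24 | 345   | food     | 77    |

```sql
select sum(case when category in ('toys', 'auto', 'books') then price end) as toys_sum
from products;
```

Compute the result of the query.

sku=J77: ✗
sku=J59: ✓ → 95
sku=J72: ✓ → 321
sku=J99: ✗
sku=J88: ✓ → 337
sku=J46: ✗
sku=J57: ✓ → 322
sku=J64: ✗
sku=J30: ✓ → 75
sku=J68: ✓ → 337
sku=J27: ✗
sku=J50: ✗
sku=J24: ✗
toys_sum = 95 + 321 + 337 + 322 + 75 + 337 = 1487

1487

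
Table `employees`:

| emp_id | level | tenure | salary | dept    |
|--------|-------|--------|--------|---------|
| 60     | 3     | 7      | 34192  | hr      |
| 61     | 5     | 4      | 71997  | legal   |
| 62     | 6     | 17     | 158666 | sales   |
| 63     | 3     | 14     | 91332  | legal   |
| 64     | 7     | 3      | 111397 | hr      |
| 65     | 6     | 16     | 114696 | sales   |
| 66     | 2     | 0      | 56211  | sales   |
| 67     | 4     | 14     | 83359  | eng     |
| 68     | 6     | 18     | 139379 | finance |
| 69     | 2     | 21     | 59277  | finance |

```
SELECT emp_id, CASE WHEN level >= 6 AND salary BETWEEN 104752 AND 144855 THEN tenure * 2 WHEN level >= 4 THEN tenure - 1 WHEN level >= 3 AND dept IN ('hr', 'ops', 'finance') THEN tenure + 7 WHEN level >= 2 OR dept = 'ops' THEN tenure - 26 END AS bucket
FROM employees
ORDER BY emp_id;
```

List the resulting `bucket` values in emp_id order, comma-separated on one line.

emp_id=60: level >= 3 AND dept IN ('hr', 'ops', 'finance') → 14
emp_id=61: level >= 4 → 3
emp_id=62: level >= 4 → 16
emp_id=63: level >= 2 OR dept = 'ops' → -12
emp_id=64: level >= 6 AND salary BETWEEN 104752 AND 144855 → 6
emp_id=65: level >= 6 AND salary BETWEEN 104752 AND 144855 → 32
emp_id=66: level >= 2 OR dept = 'ops' → -26
emp_id=67: level >= 4 → 13
emp_id=68: level >= 6 AND salary BETWEEN 104752 AND 144855 → 36
emp_id=69: level >= 2 OR dept = 'ops' → -5

14, 3, 16, -12, 6, 32, -26, 13, 36, -5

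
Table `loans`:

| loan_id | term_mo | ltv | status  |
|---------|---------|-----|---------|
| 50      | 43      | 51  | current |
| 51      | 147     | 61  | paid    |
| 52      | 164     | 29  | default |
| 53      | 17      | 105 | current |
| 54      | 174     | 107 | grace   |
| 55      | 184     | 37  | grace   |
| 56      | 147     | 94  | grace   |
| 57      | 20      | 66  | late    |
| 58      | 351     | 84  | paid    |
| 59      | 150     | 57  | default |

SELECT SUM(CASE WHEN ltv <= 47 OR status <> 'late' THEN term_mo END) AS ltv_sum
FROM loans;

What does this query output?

1377

loan_id=50: ✓ → 43
loan_id=51: ✓ → 147
loan_id=52: ✓ → 164
loan_id=53: ✓ → 17
loan_id=54: ✓ → 174
loan_id=55: ✓ → 184
loan_id=56: ✓ → 147
loan_id=57: ✗
loan_id=58: ✓ → 351
loan_id=59: ✓ → 150
ltv_sum = 43 + 147 + 164 + 17 + 174 + 184 + 147 + 351 + 150 = 1377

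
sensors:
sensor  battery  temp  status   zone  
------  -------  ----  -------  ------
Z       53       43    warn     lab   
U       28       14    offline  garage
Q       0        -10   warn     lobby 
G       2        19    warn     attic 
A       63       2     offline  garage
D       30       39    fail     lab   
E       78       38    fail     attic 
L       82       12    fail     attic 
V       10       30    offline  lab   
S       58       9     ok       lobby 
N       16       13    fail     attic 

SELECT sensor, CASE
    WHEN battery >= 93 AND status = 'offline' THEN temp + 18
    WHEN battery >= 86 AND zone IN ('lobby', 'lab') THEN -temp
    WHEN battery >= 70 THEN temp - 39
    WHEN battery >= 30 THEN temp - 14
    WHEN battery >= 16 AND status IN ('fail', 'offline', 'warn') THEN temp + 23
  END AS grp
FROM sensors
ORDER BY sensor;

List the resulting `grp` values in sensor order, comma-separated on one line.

sensor=A: battery >= 30 → -12
sensor=D: battery >= 30 → 25
sensor=E: battery >= 70 → -1
sensor=G: (no match → NULL) → NULL
sensor=L: battery >= 70 → -27
sensor=N: battery >= 16 AND status IN ('fail', 'offline', 'warn') → 36
sensor=Q: (no match → NULL) → NULL
sensor=S: battery >= 30 → -5
sensor=U: battery >= 16 AND status IN ('fail', 'offline', 'warn') → 37
sensor=V: (no match → NULL) → NULL
sensor=Z: battery >= 30 → 29

-12, 25, -1, NULL, -27, 36, NULL, -5, 37, NULL, 29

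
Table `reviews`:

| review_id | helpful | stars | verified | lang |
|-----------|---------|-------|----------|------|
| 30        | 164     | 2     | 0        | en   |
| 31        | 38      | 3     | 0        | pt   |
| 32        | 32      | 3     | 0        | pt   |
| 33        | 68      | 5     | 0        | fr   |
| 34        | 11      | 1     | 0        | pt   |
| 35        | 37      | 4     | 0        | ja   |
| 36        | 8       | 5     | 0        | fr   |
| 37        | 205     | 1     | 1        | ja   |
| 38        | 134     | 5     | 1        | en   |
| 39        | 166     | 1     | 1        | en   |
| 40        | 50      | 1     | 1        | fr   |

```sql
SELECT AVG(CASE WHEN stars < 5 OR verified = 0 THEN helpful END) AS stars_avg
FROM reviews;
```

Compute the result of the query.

77.9

review_id=30: ✓ → 164
review_id=31: ✓ → 38
review_id=32: ✓ → 32
review_id=33: ✓ → 68
review_id=34: ✓ → 11
review_id=35: ✓ → 37
review_id=36: ✓ → 8
review_id=37: ✓ → 205
review_id=38: ✗
review_id=39: ✓ → 166
review_id=40: ✓ → 50
stars_avg = (164 + 38 + 32 + 68 + 11 + 37 + 8 + 205 + 166 + 50) / 10 = 77.9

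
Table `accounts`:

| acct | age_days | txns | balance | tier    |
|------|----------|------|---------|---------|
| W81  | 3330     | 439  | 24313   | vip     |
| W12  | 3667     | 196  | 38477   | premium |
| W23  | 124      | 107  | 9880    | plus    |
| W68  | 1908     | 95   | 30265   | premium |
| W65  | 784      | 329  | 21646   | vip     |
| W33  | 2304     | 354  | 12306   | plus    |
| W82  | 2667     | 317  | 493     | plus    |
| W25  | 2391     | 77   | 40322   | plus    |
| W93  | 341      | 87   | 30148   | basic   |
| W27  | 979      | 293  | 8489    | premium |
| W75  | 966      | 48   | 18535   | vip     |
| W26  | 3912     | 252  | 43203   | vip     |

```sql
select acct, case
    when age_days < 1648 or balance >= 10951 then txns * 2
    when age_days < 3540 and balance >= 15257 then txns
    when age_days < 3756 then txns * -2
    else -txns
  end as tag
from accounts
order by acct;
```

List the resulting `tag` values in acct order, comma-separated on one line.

392, 214, 154, 504, 586, 708, 658, 190, 96, 878, -634, 174

acct=W12: age_days < 1648 or balance >= 10951 → 392
acct=W23: age_days < 1648 or balance >= 10951 → 214
acct=W25: age_days < 1648 or balance >= 10951 → 154
acct=W26: age_days < 1648 or balance >= 10951 → 504
acct=W27: age_days < 1648 or balance >= 10951 → 586
acct=W33: age_days < 1648 or balance >= 10951 → 708
acct=W65: age_days < 1648 or balance >= 10951 → 658
acct=W68: age_days < 1648 or balance >= 10951 → 190
acct=W75: age_days < 1648 or balance >= 10951 → 96
acct=W81: age_days < 1648 or balance >= 10951 → 878
acct=W82: age_days < 3756 → -634
acct=W93: age_days < 1648 or balance >= 10951 → 174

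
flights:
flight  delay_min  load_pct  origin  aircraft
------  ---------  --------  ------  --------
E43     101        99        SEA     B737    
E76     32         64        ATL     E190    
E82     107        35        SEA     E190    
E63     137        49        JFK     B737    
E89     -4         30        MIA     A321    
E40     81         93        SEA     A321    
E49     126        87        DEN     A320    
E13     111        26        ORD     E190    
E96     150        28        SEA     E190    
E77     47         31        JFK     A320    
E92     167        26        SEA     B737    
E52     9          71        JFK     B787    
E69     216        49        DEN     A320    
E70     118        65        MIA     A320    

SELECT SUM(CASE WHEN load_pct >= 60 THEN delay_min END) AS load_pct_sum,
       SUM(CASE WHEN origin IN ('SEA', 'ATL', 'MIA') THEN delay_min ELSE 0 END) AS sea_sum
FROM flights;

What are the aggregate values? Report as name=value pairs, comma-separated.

[load_pct_sum: load_pct >= 60]
flight=E43: ✓ → 101
flight=E76: ✓ → 32
flight=E82: ✗
flight=E63: ✗
flight=E89: ✗
flight=E40: ✓ → 81
flight=E49: ✓ → 126
flight=E13: ✗
flight=E96: ✗
flight=E77: ✗
flight=E92: ✗
flight=E52: ✓ → 9
flight=E69: ✗
flight=E70: ✓ → 118
load_pct_sum = 101 + 32 + 81 + 126 + 9 + 118 = 467
—
[sea_sum: origin IN ('SEA', 'ATL', 'MIA')]
flight=E43: ✓ → 101
flight=E76: ✓ → 32
flight=E82: ✓ → 107
flight=E63: ✗
flight=E89: ✓ → -4
flight=E40: ✓ → 81
flight=E49: ✗
flight=E13: ✗
flight=E96: ✓ → 150
flight=E77: ✗
flight=E92: ✓ → 167
flight=E52: ✗
flight=E69: ✗
flight=E70: ✓ → 118
sea_sum = 101 + 32 + 107 + -4 + 81 + 150 + 167 + 118 = 752

load_pct_sum=467, sea_sum=752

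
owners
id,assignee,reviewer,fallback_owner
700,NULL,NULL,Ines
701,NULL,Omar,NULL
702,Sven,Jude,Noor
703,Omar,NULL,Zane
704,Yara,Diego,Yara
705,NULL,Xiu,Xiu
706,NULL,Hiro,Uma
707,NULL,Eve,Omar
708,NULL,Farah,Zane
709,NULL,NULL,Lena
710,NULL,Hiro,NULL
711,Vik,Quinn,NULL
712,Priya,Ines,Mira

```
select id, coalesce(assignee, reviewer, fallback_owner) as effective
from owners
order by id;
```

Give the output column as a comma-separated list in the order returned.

Ines, Omar, Sven, Omar, Yara, Xiu, Hiro, Eve, Farah, Lena, Hiro, Vik, Priya

id=700: assignee=NULL, reviewer=NULL, fallback_owner=Ines → Ines
id=701: assignee=NULL, reviewer=Omar → Omar
id=702: assignee=Sven → Sven
id=703: assignee=Omar → Omar
id=704: assignee=Yara → Yara
id=705: assignee=NULL, reviewer=Xiu → Xiu
id=706: assignee=NULL, reviewer=Hiro → Hiro
id=707: assignee=NULL, reviewer=Eve → Eve
id=708: assignee=NULL, reviewer=Farah → Farah
id=709: assignee=NULL, reviewer=NULL, fallback_owner=Lena → Lena
id=710: assignee=NULL, reviewer=Hiro → Hiro
id=711: assignee=Vik → Vik
id=712: assignee=Priya → Priya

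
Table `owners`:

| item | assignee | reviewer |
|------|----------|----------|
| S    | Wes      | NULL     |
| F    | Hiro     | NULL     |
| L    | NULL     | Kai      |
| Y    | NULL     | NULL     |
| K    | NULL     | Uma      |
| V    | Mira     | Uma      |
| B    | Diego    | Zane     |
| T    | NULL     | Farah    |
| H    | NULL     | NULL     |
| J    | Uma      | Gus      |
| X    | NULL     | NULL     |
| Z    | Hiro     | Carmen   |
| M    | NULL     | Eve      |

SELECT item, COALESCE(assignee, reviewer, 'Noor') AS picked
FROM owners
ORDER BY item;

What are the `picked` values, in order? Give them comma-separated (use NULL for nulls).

Diego, Hiro, Noor, Uma, Uma, Kai, Eve, Wes, Farah, Mira, Noor, Noor, Hiro

item=B: assignee=Diego → Diego
item=F: assignee=Hiro → Hiro
item=H: assignee=NULL, reviewer=NULL, → literal Noor → Noor
item=J: assignee=Uma → Uma
item=K: assignee=NULL, reviewer=Uma → Uma
item=L: assignee=NULL, reviewer=Kai → Kai
item=M: assignee=NULL, reviewer=Eve → Eve
item=S: assignee=Wes → Wes
item=T: assignee=NULL, reviewer=Farah → Farah
item=V: assignee=Mira → Mira
item=X: assignee=NULL, reviewer=NULL, → literal Noor → Noor
item=Y: assignee=NULL, reviewer=NULL, → literal Noor → Noor
item=Z: assignee=Hiro → Hiro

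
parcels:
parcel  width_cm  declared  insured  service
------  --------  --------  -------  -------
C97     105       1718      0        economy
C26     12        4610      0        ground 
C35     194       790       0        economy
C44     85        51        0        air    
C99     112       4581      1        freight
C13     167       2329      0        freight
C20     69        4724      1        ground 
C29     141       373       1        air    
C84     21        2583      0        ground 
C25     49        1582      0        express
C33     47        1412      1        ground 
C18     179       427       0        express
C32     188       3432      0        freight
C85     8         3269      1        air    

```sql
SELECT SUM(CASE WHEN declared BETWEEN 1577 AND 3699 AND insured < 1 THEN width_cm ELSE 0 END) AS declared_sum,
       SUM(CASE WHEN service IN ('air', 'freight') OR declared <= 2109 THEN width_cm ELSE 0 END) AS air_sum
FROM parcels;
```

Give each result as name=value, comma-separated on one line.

declared_sum=530, air_sum=1275

[declared_sum: declared BETWEEN 1577 AND 3699 AND insured < 1]
parcel=C97: ✓ → 105
parcel=C26: ✗
parcel=C35: ✗
parcel=C44: ✗
parcel=C99: ✗
parcel=C13: ✓ → 167
parcel=C20: ✗
parcel=C29: ✗
parcel=C84: ✓ → 21
parcel=C25: ✓ → 49
parcel=C33: ✗
parcel=C18: ✗
parcel=C32: ✓ → 188
parcel=C85: ✗
declared_sum = 105 + 167 + 21 + 49 + 188 = 530
—
[air_sum: service IN ('air', 'freight') OR declared <= 2109]
parcel=C97: ✓ → 105
parcel=C26: ✗
parcel=C35: ✓ → 194
parcel=C44: ✓ → 85
parcel=C99: ✓ → 112
parcel=C13: ✓ → 167
parcel=C20: ✗
parcel=C29: ✓ → 141
parcel=C84: ✗
parcel=C25: ✓ → 49
parcel=C33: ✓ → 47
parcel=C18: ✓ → 179
parcel=C32: ✓ → 188
parcel=C85: ✓ → 8
air_sum = 105 + 194 + 85 + 112 + 167 + 141 + 49 + 47 + 179 + 188 + 8 = 1275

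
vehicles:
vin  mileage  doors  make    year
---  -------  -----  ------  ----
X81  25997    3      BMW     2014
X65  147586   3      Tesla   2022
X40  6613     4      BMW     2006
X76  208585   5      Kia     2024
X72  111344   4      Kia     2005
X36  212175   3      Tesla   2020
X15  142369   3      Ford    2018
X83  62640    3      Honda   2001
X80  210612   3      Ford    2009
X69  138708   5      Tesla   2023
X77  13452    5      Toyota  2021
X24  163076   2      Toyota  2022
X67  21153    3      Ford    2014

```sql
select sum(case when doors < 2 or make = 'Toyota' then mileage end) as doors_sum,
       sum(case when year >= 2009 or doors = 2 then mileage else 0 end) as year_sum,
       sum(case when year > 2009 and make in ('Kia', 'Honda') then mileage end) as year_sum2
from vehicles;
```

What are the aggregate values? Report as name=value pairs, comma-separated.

[doors_sum: doors < 2 or make = 'Toyota']
vin=X81: ✗
vin=X65: ✗
vin=X40: ✗
vin=X76: ✗
vin=X72: ✗
vin=X36: ✗
vin=X15: ✗
vin=X83: ✗
vin=X80: ✗
vin=X69: ✗
vin=X77: ✓ → 13452
vin=X24: ✓ → 163076
vin=X67: ✗
doors_sum = 13452 + 163076 = 176528
—
[year_sum: year >= 2009 or doors = 2]
vin=X81: ✓ → 25997
vin=X65: ✓ → 147586
vin=X40: ✗
vin=X76: ✓ → 208585
vin=X72: ✗
vin=X36: ✓ → 212175
vin=X15: ✓ → 142369
vin=X83: ✗
vin=X80: ✓ → 210612
vin=X69: ✓ → 138708
vin=X77: ✓ → 13452
vin=X24: ✓ → 163076
vin=X67: ✓ → 21153
year_sum = 25997 + 147586 + 208585 + 212175 + 142369 + 210612 + 138708 + 13452 + 163076 + 21153 = 1283713
—
[year_sum2: year > 2009 and make in ('Kia', 'Honda')]
vin=X81: ✗
vin=X65: ✗
vin=X40: ✗
vin=X76: ✓ → 208585
vin=X72: ✗
vin=X36: ✗
vin=X15: ✗
vin=X83: ✗
vin=X80: ✗
vin=X69: ✗
vin=X77: ✗
vin=X24: ✗
vin=X67: ✗
year_sum2 = 208585

doors_sum=176528, year_sum=1283713, year_sum2=208585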